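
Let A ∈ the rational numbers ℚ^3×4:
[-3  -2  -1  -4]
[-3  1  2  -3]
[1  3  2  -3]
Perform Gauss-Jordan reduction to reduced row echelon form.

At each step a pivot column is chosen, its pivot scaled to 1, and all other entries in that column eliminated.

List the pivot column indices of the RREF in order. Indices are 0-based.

pivot(0,0)=-3: scale R0 → (1, 2/3, 1/3, 4/3)
  clear (1,0): R1 −= (-3)R0 → (0, 3, 3, 1)
  clear (2,0): R2 −= (1)R0 → (0, 7/3, 5/3, -13/3)
pivot(1,1)=3: scale R1 → (0, 1, 1, 1/3)
  clear (0,1): R0 −= (2/3)R1 → (1, 0, -1/3, 10/9)
  clear (2,1): R2 −= (7/3)R1 → (0, 0, -2/3, -46/9)
pivot(2,2)=-2/3: scale R2 → (0, 0, 1, 23/3)
  clear (0,2): R0 −= (-1/3)R2 → (1, 0, 0, 11/3)
  clear (1,2): R1 −= (1)R2 → (0, 1, 0, -22/3)

pivot columns: 0, 1, 2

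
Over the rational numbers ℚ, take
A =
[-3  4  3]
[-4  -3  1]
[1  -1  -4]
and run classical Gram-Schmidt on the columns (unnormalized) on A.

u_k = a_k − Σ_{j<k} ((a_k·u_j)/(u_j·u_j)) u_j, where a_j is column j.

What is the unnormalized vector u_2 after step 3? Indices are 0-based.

Step 1: u_0 = a_0 = (-3, -4, 1).
Step 2: u_1 = a_1 − (-1/26)·u_0 = (101/26, -41/13, -25/26).
Step 3: u_2 = a_2 − (-17/26)·u_0 − (107/225)·u_1 = (-182/225, -26/225, -26/9).

u_2 = (-182/225, -26/225, -26/9)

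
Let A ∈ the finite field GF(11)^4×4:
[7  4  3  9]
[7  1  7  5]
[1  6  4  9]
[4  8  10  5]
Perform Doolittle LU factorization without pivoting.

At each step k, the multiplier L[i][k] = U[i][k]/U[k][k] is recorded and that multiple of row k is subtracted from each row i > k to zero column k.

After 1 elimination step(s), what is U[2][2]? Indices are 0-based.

k=0: U[0][0]=7
  eliminate (1,0): mult=1, new row 1: (0, 8, 4, 7); set L[1][0]=1
  eliminate (2,0): mult=8, new row 2: (0, 7, 2, 3); set L[2][0]=8
  eliminate (3,0): mult=10, new row 3: (0, 1, 2, 3); set L[3][0]=10

U[2][2] = 2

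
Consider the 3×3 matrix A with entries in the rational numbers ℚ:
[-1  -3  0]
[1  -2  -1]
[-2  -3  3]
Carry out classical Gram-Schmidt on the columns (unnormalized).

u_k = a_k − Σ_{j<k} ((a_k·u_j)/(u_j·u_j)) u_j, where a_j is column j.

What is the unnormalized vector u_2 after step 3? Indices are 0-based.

Step 1: u_0 = a_0 = (-1, 1, -2).
Step 2: u_1 = a_1 − (7/6)·u_0 = (-11/6, -19/6, -2/3).
Step 3: u_2 = a_2 − (-7/6)·u_0 − (7/83)·u_1 = (-84/83, 36/83, 60/83).

u_2 = (-84/83, 36/83, 60/83)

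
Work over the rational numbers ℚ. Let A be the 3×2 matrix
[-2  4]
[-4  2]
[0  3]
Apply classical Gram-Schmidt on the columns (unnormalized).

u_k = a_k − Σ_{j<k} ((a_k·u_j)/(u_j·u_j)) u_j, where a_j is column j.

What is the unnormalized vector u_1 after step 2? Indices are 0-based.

Step 1: u_0 = a_0 = (-2, -4, 0).
Step 2: u_1 = a_1 − (-4/5)·u_0 = (12/5, -6/5, 3).

u_1 = (12/5, -6/5, 3)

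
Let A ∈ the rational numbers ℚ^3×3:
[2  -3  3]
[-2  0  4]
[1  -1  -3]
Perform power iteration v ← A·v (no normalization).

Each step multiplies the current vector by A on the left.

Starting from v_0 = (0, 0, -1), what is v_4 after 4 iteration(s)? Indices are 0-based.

v_0 = (0, 0, -1).
v_1 = A·v_0 = (-3, -4, 3).
v_2 = A·v_1 = (15, 18, -8).
v_3 = A·v_2 = (-48, -62, 21).
v_4 = A·v_3 = (153, 180, -49).

v_4 = (153, 180, -49)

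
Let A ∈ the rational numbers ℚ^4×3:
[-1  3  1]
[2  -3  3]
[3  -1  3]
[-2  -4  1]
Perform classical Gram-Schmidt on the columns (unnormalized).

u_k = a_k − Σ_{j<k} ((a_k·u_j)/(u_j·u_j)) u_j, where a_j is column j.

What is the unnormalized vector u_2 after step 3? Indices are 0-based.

u_2 = (770/307, 274/307, 276/307, 303/307)

Step 1: u_0 = a_0 = (-1, 2, 3, -2).
Step 2: u_1 = a_1 − (-2/9)·u_0 = (25/9, -23/9, -1/3, -40/9).
Step 3: u_2 = a_2 − (2/3)·u_0 − (-93/307)·u_1 = (770/307, 274/307, 276/307, 303/307).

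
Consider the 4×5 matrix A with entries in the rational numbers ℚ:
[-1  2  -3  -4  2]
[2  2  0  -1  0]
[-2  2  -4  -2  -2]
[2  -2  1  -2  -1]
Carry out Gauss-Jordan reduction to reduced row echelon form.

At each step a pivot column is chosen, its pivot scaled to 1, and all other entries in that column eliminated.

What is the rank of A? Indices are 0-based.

step 1: normalize row 0 (÷-1) = (1, -2, 3, 4, -2)
  row 1: subtract 2×row0 = (0, 6, -6, -9, 4)
  row 2: subtract -2×row0 = (0, -2, 2, 6, -6)
  row 3: subtract 2×row0 = (0, 2, -5, -10, 3)
step 2: normalize row 1 (÷6) = (0, 1, -1, -3/2, 2/3)
  row 0: subtract -2×row1 = (1, 0, 1, 1, -2/3)
  row 2: subtract -2×row1 = (0, 0, 0, 3, -14/3)
  row 3: subtract 2×row1 = (0, 0, -3, -7, 5/3)
step 3: exchange rows 2,3
step 3: normalize row 2 (÷-3) = (0, 0, 1, 7/3, -5/9)
  row 0: subtract 1×row2 = (1, 0, 0, -4/3, -1/9)
  row 1: subtract -1×row2 = (0, 1, 0, 5/6, 1/9)
step 4: normalize row 3 (÷3) = (0, 0, 0, 1, -14/9)
  row 0: subtract -4/3×row3 = (1, 0, 0, 0, -59/27)
  row 1: subtract 5/6×row3 = (0, 1, 0, 0, 38/27)
  row 2: subtract 7/3×row3 = (0, 0, 1, 0, 83/27)

rank = 4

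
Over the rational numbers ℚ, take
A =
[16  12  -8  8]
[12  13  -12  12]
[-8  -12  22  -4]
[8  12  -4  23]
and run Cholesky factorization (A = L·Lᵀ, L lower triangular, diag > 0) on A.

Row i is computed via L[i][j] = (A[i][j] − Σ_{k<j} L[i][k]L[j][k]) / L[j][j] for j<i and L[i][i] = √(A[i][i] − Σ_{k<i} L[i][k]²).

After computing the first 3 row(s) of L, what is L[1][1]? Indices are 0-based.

L[1][1] = 2

Step 1: L[0][0] = √(16) = 4.
  L[1][0] = (12) / L[0][0] = 3.
Step 2: L[1][1] = √(4) = 2.
  L[2][0] = (-8) / L[0][0] = -2.
  L[2][1] = (-6) / L[1][1] = -3.
Step 3: L[2][2] = √(9) = 3.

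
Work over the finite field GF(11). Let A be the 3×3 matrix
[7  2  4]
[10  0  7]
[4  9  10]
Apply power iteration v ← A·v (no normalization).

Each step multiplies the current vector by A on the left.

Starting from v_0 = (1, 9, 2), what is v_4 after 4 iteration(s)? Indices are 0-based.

v_4 = (8, 4, 7)

v_0 = (1, 9, 2).
v_1 = A·v_0 = (0, 2, 6).
v_2 = A·v_1 = (6, 9, 1).
v_3 = A·v_2 = (9, 1, 5).
v_4 = A·v_3 = (8, 4, 7).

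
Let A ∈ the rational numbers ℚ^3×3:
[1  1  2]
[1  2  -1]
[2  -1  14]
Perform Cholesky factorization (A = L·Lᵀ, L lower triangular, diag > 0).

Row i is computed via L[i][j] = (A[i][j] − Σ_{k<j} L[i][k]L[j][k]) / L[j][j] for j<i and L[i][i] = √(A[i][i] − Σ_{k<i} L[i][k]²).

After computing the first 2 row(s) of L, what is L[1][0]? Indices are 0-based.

L[1][0] = 1

Step 1: L[0][0] = √(1) = 1.
  L[1][0] = (1) / L[0][0] = 1.
Step 2: L[1][1] = √(1) = 1.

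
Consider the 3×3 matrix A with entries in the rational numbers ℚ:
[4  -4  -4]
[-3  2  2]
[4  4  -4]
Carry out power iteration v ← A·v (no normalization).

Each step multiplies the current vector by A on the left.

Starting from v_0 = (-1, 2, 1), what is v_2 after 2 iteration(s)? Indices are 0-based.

v_0 = (-1, 2, 1).
v_1 = A·v_0 = (-16, 9, 0).
v_2 = A·v_1 = (-100, 66, -28).

v_2 = (-100, 66, -28)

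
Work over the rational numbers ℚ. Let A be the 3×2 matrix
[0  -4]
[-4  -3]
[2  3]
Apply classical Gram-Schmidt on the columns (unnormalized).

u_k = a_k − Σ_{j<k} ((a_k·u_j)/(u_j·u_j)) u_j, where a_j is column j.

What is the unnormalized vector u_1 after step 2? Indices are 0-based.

u_1 = (-4, 3/5, 6/5)

Step 1: u_0 = a_0 = (0, -4, 2).
Step 2: u_1 = a_1 − (9/10)·u_0 = (-4, 3/5, 6/5).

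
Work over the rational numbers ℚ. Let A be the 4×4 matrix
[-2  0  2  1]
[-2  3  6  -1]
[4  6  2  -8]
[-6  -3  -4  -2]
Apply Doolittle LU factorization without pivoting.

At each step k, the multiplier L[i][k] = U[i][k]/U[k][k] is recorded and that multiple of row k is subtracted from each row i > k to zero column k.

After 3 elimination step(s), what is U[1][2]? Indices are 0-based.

[col 0] pivot -2
  R1 -= 1*R0 → (0, 3, 4, -2)  (L[1][0] := 1)
  R2 -= -2*R0 → (0, 6, 6, -6)  (L[2][0] := -2)
  R3 -= 3*R0 → (0, -3, -10, -5)  (L[3][0] := 3)
[col 1] pivot 3
  R2 -= 2*R1 → (0, 0, -2, -2)  (L[2][1] := 2)
  R3 -= -1*R1 → (0, 0, -6, -7)  (L[3][1] := -1)
[col 2] pivot -2
  R3 -= 3*R2 → (0, 0, 0, -1)  (L[3][2] := 3)

U[1][2] = 4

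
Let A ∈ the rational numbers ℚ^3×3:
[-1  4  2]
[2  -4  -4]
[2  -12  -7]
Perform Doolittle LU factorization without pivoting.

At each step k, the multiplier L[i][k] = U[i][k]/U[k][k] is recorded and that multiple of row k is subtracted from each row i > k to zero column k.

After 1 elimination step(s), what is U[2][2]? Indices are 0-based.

U[2][2] = -3

k=0: U[0][0]=-1
  eliminate (1,0): mult=-2, new row 1: (0, 4, 0); set L[1][0]=-2
  eliminate (2,0): mult=-2, new row 2: (0, -4, -3); set L[2][0]=-2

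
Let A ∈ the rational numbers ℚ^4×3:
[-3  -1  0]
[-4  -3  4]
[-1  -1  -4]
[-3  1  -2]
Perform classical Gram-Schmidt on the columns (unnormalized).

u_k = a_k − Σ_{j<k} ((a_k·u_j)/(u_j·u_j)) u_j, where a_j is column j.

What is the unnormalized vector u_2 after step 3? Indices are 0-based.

u_2 = (-98/251, 420/251, -1218/251, -56/251)

Step 1: u_0 = a_0 = (-3, -4, -1, -3).
Step 2: u_1 = a_1 − (13/35)·u_0 = (4/35, -53/35, -22/35, 74/35).
Step 3: u_2 = a_2 − (-6/35)·u_0 − (-272/251)·u_1 = (-98/251, 420/251, -1218/251, -56/251).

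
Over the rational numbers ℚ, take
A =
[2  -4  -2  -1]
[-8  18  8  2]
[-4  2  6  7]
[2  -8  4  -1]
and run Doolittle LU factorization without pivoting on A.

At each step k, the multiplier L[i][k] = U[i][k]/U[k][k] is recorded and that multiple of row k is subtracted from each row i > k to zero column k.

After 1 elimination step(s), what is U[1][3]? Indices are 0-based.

U[1][3] = -2

Step 1: pivot at (0,0) is 2.
  row1 ← row1 − (-4)·row0  ⇒  L[1][0]=-4, U row1=(0, 2, 0, -2)
  row2 ← row2 − (-2)·row0  ⇒  L[2][0]=-2, U row2=(0, -6, 2, 5)
  row3 ← row3 − (1)·row0  ⇒  L[3][0]=1, U row3=(0, -4, 6, 0)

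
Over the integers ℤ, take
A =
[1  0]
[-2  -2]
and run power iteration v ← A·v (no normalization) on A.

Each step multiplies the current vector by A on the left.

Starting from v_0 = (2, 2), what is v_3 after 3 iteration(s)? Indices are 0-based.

v_3 = (2, -28)

v_0 = (2, 2).
v_1 = A·v_0 = (2, -8).
v_2 = A·v_1 = (2, 12).
v_3 = A·v_2 = (2, -28).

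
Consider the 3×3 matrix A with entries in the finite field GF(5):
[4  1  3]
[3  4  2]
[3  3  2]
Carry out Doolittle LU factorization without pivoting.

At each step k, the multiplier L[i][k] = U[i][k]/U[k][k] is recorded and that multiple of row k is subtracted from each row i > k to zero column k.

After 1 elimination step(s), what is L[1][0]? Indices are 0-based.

[col 0] pivot 4
  R1 -= 2*R0 → (0, 2, 1)  (L[1][0] := 2)
  R2 -= 2*R0 → (0, 1, 1)  (L[2][0] := 2)

L[1][0] = 2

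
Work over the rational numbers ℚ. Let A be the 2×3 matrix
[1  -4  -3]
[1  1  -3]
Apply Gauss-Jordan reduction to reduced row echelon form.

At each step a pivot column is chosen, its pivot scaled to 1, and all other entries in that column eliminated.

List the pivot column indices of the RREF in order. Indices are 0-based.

pivot columns: 0, 1

step 1: normalize row 0 (÷1) = (1, -4, -3)
  row 1: subtract 1×row0 = (0, 5, 0)
step 2: normalize row 1 (÷5) = (0, 1, 0)
  row 0: subtract -4×row1 = (1, 0, -3)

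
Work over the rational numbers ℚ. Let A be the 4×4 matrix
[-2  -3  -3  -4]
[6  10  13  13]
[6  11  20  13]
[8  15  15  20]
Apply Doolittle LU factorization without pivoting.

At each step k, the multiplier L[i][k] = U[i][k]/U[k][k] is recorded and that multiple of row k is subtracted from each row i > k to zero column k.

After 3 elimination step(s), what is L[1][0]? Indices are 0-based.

[col 0] pivot -2
  R1 -= -3*R0 → (0, 1, 4, 1)  (L[1][0] := -3)
  R2 -= -3*R0 → (0, 2, 11, 1)  (L[2][0] := -3)
  R3 -= -4*R0 → (0, 3, 3, 4)  (L[3][0] := -4)
[col 1] pivot 1
  R2 -= 2*R1 → (0, 0, 3, -1)  (L[2][1] := 2)
  R3 -= 3*R1 → (0, 0, -9, 1)  (L[3][1] := 3)
[col 2] pivot 3
  R3 -= -3*R2 → (0, 0, 0, -2)  (L[3][2] := -3)

L[1][0] = -3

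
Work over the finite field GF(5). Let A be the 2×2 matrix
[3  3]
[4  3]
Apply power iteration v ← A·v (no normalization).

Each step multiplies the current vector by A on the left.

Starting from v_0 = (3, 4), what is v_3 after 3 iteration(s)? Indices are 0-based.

v_0 = (3, 4).
v_1 = A·v_0 = (1, 4).
v_2 = A·v_1 = (0, 1).
v_3 = A·v_2 = (3, 3).

v_3 = (3, 3)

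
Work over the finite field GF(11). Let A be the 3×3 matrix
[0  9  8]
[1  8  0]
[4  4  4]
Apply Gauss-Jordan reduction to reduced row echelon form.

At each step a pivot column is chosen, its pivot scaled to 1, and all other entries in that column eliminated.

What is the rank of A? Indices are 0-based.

rank = 3

step 1: exchange rows 0,1
step 1: normalize row 0 (÷1) = (1, 8, 0)
  row 2: subtract 4×row0 = (0, 5, 4)
step 2: normalize row 1 (÷9) = (0, 1, 7)
  row 0: subtract 8×row1 = (1, 0, 10)
  row 2: subtract 5×row1 = (0, 0, 2)
step 3: normalize row 2 (÷2) = (0, 0, 1)
  row 0: subtract 10×row2 = (1, 0, 0)
  row 1: subtract 7×row2 = (0, 1, 0)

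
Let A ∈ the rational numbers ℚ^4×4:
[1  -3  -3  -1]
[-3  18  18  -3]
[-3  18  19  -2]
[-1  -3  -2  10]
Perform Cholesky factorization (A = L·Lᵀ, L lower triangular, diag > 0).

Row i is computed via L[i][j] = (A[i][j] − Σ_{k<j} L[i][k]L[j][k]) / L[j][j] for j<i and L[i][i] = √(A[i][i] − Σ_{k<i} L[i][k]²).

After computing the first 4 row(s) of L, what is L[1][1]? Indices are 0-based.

Step 1: L[0][0] = √(1) = 1.
  L[1][0] = (-3) / L[0][0] = -3.
Step 2: L[1][1] = √(9) = 3.
  L[2][0] = (-3) / L[0][0] = -3.
  L[2][1] = (9) / L[1][1] = 3.
Step 3: L[2][2] = √(1) = 1.
  L[3][0] = (-1) / L[0][0] = -1.
  L[3][1] = (-6) / L[1][1] = -2.
  L[3][2] = (1) / L[2][2] = 1.
Step 4: L[3][3] = √(4) = 2.

L[1][1] = 3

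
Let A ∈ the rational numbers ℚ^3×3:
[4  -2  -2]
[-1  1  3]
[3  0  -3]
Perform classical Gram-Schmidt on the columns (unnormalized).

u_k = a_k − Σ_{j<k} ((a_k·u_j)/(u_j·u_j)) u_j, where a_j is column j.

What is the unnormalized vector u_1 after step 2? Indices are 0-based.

Step 1: u_0 = a_0 = (4, -1, 3).
Step 2: u_1 = a_1 − (-9/26)·u_0 = (-8/13, 17/26, 27/26).

u_1 = (-8/13, 17/26, 27/26)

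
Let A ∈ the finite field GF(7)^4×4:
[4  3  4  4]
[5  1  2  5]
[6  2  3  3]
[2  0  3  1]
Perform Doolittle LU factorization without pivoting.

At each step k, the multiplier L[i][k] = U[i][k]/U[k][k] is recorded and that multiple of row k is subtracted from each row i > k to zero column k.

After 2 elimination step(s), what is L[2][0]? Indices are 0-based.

L[2][0] = 5

[col 0] pivot 4
  R1 -= 3*R0 → (0, 6, 4, 0)  (L[1][0] := 3)
  R2 -= 5*R0 → (0, 1, 4, 4)  (L[2][0] := 5)
  R3 -= 4*R0 → (0, 2, 1, 6)  (L[3][0] := 4)
[col 1] pivot 6
  R2 -= 6*R1 → (0, 0, 1, 4)  (L[2][1] := 6)
  R3 -= 5*R1 → (0, 0, 2, 6)  (L[3][1] := 5)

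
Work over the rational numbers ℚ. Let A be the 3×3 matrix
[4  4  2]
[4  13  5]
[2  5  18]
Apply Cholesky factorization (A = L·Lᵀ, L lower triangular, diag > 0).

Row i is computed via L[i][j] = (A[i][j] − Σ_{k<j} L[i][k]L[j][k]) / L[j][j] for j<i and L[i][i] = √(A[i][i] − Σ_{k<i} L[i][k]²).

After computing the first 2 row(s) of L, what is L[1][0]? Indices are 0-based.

Step 1: L[0][0] = √(4) = 2.
  L[1][0] = (4) / L[0][0] = 2.
Step 2: L[1][1] = √(9) = 3.

L[1][0] = 2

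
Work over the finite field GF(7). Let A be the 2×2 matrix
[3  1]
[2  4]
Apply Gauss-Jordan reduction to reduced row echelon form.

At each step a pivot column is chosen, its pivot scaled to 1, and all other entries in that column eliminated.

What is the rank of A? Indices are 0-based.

rank = 2

[1] R0 /= 3  ⇒  (1, 5)
     R1 -= 2·R0  ⇒  (0, 1)
[2] R1 /= 1  ⇒  (0, 1)
     R0 -= 5·R1  ⇒  (1, 0)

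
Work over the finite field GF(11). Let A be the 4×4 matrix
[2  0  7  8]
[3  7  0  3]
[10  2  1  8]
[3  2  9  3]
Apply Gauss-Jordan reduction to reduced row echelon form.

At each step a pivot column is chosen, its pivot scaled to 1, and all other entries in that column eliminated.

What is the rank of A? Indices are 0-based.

pivot(0,0)=2: scale R0 → (1, 0, 9, 4)
  clear (1,0): R1 −= (3)R0 → (0, 7, 6, 2)
  clear (2,0): R2 −= (10)R0 → (0, 2, 10, 1)
  clear (3,0): R3 −= (3)R0 → (0, 2, 4, 2)
pivot(1,1)=7: scale R1 → (0, 1, 4, 5)
  clear (2,1): R2 −= (2)R1 → (0, 0, 2, 2)
  clear (3,1): R3 −= (2)R1 → (0, 0, 7, 3)
pivot(2,2)=2: scale R2 → (0, 0, 1, 1)
  clear (0,2): R0 −= (9)R2 → (1, 0, 0, 6)
  clear (1,2): R1 −= (4)R2 → (0, 1, 0, 1)
  clear (3,2): R3 −= (7)R2 → (0, 0, 0, 7)
pivot(3,3)=7: scale R3 → (0, 0, 0, 1)
  clear (0,3): R0 −= (6)R3 → (1, 0, 0, 0)
  clear (1,3): R1 −= (1)R3 → (0, 1, 0, 0)
  clear (2,3): R2 −= (1)R3 → (0, 0, 1, 0)

rank = 4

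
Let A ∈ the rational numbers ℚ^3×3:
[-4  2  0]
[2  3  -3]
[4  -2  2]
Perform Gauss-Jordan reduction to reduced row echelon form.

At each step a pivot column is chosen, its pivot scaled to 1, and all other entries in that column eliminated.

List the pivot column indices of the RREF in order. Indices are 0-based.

[1] R0 /= -4  ⇒  (1, -1/2, 0)
     R1 -= 2·R0  ⇒  (0, 4, -3)
     R2 -= 4·R0  ⇒  (0, 0, 2)
[2] R1 /= 4  ⇒  (0, 1, -3/4)
     R0 -= -1/2·R1  ⇒  (1, 0, -3/8)
[3] R2 /= 2  ⇒  (0, 0, 1)
     R0 -= -3/8·R2  ⇒  (1, 0, 0)
     R1 -= -3/4·R2  ⇒  (0, 1, 0)

pivot columns: 0, 1, 2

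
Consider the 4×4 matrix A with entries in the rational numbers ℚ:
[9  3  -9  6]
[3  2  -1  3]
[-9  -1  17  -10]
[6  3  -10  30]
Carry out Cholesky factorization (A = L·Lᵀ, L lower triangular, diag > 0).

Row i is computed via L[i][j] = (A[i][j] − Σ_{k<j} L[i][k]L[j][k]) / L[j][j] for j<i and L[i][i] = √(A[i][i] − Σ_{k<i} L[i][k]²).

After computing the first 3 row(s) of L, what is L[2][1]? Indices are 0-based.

Step 1: L[0][0] = √(9) = 3.
  L[1][0] = (3) / L[0][0] = 1.
Step 2: L[1][1] = √(1) = 1.
  L[2][0] = (-9) / L[0][0] = -3.
  L[2][1] = (2) / L[1][1] = 2.
Step 3: L[2][2] = √(4) = 2.

L[2][1] = 2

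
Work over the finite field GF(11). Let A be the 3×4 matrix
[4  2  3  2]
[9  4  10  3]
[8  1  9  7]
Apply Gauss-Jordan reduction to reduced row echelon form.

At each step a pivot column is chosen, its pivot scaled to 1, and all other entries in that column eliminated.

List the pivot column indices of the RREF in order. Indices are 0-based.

step 1: normalize row 0 (÷4) = (1, 6, 9, 6)
  row 1: subtract 9×row0 = (0, 5, 6, 4)
  row 2: subtract 8×row0 = (0, 8, 3, 3)
step 2: normalize row 1 (÷5) = (0, 1, 10, 3)
  row 0: subtract 6×row1 = (1, 0, 4, 10)
  row 2: subtract 8×row1 = (0, 0, 0, 1)
skip col 2 (zero from row 2)
step 3: normalize row 2 (÷1) = (0, 0, 0, 1)
  row 0: subtract 10×row2 = (1, 0, 4, 0)
  row 1: subtract 3×row2 = (0, 1, 10, 0)

pivot columns: 0, 1, 3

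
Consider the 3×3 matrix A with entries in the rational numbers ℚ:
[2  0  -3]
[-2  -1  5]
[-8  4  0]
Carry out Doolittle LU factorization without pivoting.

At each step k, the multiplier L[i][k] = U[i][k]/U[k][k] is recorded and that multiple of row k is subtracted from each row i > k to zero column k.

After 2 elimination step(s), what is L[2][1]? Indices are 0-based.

[col 0] pivot 2
  R1 -= -1*R0 → (0, -1, 2)  (L[1][0] := -1)
  R2 -= -4*R0 → (0, 4, -12)  (L[2][0] := -4)
[col 1] pivot -1
  R2 -= -4*R1 → (0, 0, -4)  (L[2][1] := -4)

L[2][1] = -4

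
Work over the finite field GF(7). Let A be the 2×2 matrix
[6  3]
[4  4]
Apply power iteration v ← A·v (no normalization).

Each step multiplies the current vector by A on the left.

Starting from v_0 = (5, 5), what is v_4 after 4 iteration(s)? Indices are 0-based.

v_4 = (3, 4)

v_0 = (5, 5).
v_1 = A·v_0 = (3, 5).
v_2 = A·v_1 = (5, 4).
v_3 = A·v_2 = (0, 1).
v_4 = A·v_3 = (3, 4).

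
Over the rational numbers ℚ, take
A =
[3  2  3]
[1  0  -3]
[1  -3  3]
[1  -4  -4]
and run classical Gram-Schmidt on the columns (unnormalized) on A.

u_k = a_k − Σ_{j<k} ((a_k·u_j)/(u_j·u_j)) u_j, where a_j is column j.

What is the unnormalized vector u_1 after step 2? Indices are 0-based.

Step 1: u_0 = a_0 = (3, 1, 1, 1).
Step 2: u_1 = a_1 − (-1/12)·u_0 = (9/4, 1/12, -35/12, -47/12).

u_1 = (9/4, 1/12, -35/12, -47/12)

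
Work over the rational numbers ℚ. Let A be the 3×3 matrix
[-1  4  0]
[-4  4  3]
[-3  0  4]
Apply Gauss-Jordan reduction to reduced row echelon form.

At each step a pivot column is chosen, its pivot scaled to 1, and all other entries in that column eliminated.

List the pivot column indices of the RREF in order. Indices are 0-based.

[1] R0 /= -1  ⇒  (1, -4, 0)
     R1 -= -4·R0  ⇒  (0, -12, 3)
     R2 -= -3·R0  ⇒  (0, -12, 4)
[2] R1 /= -12  ⇒  (0, 1, -1/4)
     R0 -= -4·R1  ⇒  (1, 0, -1)
     R2 -= -12·R1  ⇒  (0, 0, 1)
[3] R2 /= 1  ⇒  (0, 0, 1)
     R0 -= -1·R2  ⇒  (1, 0, 0)
     R1 -= -1/4·R2  ⇒  (0, 1, 0)

pivot columns: 0, 1, 2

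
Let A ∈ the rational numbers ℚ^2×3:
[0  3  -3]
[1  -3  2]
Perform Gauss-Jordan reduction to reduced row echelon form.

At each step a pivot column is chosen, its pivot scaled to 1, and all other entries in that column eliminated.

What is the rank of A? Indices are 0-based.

[1] R0 <-> R1
[1] R0 /= 1  ⇒  (1, -3, 2)
[2] R1 /= 3  ⇒  (0, 1, -1)
     R0 -= -3·R1  ⇒  (1, 0, -1)

rank = 2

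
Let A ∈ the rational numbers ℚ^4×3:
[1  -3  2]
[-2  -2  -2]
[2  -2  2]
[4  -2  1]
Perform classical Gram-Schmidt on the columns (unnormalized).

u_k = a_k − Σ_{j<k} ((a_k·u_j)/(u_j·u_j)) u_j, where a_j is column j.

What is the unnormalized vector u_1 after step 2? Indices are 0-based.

Step 1: u_0 = a_0 = (1, -2, 2, 4).
Step 2: u_1 = a_1 − (-11/25)·u_0 = (-64/25, -72/25, -28/25, -6/25).

u_1 = (-64/25, -72/25, -28/25, -6/25)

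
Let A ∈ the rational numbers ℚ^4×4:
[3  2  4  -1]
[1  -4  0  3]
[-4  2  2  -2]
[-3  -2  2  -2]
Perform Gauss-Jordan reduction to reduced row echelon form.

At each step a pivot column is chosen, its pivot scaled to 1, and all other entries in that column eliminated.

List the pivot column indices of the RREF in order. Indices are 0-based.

[1] R0 /= 3  ⇒  (1, 2/3, 4/3, -1/3)
     R1 -= 1·R0  ⇒  (0, -14/3, -4/3, 10/3)
     R2 -= -4·R0  ⇒  (0, 14/3, 22/3, -10/3)
     R3 -= -3·R0  ⇒  (0, 0, 6, -3)
[2] R1 /= -14/3  ⇒  (0, 1, 2/7, -5/7)
     R0 -= 2/3·R1  ⇒  (1, 0, 8/7, 1/7)
     R2 -= 14/3·R1  ⇒  (0, 0, 6, 0)
[3] R2 /= 6  ⇒  (0, 0, 1, 0)
     R0 -= 8/7·R2  ⇒  (1, 0, 0, 1/7)
     R1 -= 2/7·R2  ⇒  (0, 1, 0, -5/7)
     R3 -= 6·R2  ⇒  (0, 0, 0, -3)
[4] R3 /= -3  ⇒  (0, 0, 0, 1)
     R0 -= 1/7·R3  ⇒  (1, 0, 0, 0)
     R1 -= -5/7·R3  ⇒  (0, 1, 0, 0)

pivot columns: 0, 1, 2, 3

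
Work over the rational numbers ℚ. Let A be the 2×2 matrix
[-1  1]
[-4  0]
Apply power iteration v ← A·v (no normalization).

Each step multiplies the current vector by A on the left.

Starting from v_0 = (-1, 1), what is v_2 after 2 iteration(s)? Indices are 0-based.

v_0 = (-1, 1).
v_1 = A·v_0 = (2, 4).
v_2 = A·v_1 = (2, -8).

v_2 = (2, -8)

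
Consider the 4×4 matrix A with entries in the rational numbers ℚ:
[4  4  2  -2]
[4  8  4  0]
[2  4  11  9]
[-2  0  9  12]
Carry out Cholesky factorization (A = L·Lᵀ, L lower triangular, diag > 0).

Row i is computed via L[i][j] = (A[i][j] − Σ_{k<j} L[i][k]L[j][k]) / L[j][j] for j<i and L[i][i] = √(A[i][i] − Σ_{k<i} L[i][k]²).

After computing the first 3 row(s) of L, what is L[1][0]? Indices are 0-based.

Step 1: L[0][0] = √(4) = 2.
  L[1][0] = (4) / L[0][0] = 2.
Step 2: L[1][1] = √(4) = 2.
  L[2][0] = (2) / L[0][0] = 1.
  L[2][1] = (2) / L[1][1] = 1.
Step 3: L[2][2] = √(9) = 3.

L[1][0] = 2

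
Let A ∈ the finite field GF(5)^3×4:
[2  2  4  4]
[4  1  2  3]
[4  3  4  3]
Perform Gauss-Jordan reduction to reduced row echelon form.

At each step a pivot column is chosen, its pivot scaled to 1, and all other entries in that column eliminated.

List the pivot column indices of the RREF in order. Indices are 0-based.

pivot columns: 0, 1, 2

step 1: normalize row 0 (÷2) = (1, 1, 2, 2)
  row 1: subtract 4×row0 = (0, 2, 4, 0)
  row 2: subtract 4×row0 = (0, 4, 1, 0)
step 2: normalize row 1 (÷2) = (0, 1, 2, 0)
  row 0: subtract 1×row1 = (1, 0, 0, 2)
  row 2: subtract 4×row1 = (0, 0, 3, 0)
step 3: normalize row 2 (÷3) = (0, 0, 1, 0)
  row 1: subtract 2×row2 = (0, 1, 0, 0)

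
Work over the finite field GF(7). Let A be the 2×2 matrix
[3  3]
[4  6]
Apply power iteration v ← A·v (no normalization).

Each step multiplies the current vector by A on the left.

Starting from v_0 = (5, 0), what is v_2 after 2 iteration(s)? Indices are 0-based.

v_2 = (0, 5)

v_0 = (5, 0).
v_1 = A·v_0 = (1, 6).
v_2 = A·v_1 = (0, 5).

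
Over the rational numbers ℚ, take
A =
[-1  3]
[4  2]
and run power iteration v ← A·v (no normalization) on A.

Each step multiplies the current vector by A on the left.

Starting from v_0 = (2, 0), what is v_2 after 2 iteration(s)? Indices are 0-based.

v_0 = (2, 0).
v_1 = A·v_0 = (-2, 8).
v_2 = A·v_1 = (26, 8).

v_2 = (26, 8)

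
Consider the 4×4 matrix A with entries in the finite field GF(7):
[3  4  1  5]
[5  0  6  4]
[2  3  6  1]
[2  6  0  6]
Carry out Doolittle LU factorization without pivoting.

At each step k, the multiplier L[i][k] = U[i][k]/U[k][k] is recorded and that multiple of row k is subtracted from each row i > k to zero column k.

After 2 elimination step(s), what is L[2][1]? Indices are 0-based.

k=0: U[0][0]=3
  eliminate (1,0): mult=4, new row 1: (0, 5, 2, 5); set L[1][0]=4
  eliminate (2,0): mult=3, new row 2: (0, 5, 3, 0); set L[2][0]=3
  eliminate (3,0): mult=3, new row 3: (0, 1, 4, 5); set L[3][0]=3
k=1: U[1][1]=5
  eliminate (2,1): mult=1, new row 2: (0, 0, 1, 2); set L[2][1]=1
  eliminate (3,1): mult=3, new row 3: (0, 0, 5, 4); set L[3][1]=3

L[2][1] = 1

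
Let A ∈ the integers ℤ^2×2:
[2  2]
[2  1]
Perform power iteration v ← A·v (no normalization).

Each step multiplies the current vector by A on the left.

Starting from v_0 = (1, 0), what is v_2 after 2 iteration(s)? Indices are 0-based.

v_0 = (1, 0).
v_1 = A·v_0 = (2, 2).
v_2 = A·v_1 = (8, 6).

v_2 = (8, 6)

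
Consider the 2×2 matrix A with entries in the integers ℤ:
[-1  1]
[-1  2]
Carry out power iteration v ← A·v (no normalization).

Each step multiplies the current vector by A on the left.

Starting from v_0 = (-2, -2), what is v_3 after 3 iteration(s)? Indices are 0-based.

v_3 = (-2, -6)

v_0 = (-2, -2).
v_1 = A·v_0 = (0, -2).
v_2 = A·v_1 = (-2, -4).
v_3 = A·v_2 = (-2, -6).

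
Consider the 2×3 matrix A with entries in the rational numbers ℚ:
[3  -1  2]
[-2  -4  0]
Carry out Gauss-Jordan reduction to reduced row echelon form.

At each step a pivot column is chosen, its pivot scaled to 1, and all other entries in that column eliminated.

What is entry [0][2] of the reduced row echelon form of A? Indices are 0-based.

pivot(0,0)=3: scale R0 → (1, -1/3, 2/3)
  clear (1,0): R1 −= (-2)R0 → (0, -14/3, 4/3)
pivot(1,1)=-14/3: scale R1 → (0, 1, -2/7)
  clear (0,1): R0 −= (-1/3)R1 → (1, 0, 4/7)

M[0][2] = 4/7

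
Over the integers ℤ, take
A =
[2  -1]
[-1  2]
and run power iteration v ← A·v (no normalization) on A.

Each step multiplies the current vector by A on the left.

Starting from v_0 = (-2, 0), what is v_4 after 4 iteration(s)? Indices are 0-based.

v_4 = (-82, 80)

v_0 = (-2, 0).
v_1 = A·v_0 = (-4, 2).
v_2 = A·v_1 = (-10, 8).
v_3 = A·v_2 = (-28, 26).
v_4 = A·v_3 = (-82, 80).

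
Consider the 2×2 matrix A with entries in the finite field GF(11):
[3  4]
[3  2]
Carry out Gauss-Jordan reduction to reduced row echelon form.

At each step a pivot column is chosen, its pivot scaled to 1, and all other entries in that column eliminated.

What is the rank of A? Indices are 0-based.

rank = 2

step 1: normalize row 0 (÷3) = (1, 5)
  row 1: subtract 3×row0 = (0, 9)
step 2: normalize row 1 (÷9) = (0, 1)
  row 0: subtract 5×row1 = (1, 0)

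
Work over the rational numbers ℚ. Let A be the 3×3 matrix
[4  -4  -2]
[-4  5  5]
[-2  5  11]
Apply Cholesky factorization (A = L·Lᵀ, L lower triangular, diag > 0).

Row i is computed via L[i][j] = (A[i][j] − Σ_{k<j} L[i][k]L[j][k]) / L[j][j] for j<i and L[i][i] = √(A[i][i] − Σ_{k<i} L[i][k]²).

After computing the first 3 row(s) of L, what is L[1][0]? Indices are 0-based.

Step 1: L[0][0] = √(4) = 2.
  L[1][0] = (-4) / L[0][0] = -2.
Step 2: L[1][1] = √(1) = 1.
  L[2][0] = (-2) / L[0][0] = -1.
  L[2][1] = (3) / L[1][1] = 3.
Step 3: L[2][2] = √(1) = 1.

L[1][0] = -2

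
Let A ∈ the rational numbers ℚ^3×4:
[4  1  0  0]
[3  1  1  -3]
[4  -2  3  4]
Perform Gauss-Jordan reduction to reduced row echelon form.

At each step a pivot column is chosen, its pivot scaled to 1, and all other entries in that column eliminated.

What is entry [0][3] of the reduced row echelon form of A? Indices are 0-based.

M[0][3] = 13/15

step 1: normalize row 0 (÷4) = (1, 1/4, 0, 0)
  row 1: subtract 3×row0 = (0, 1/4, 1, -3)
  row 2: subtract 4×row0 = (0, -3, 3, 4)
step 2: normalize row 1 (÷1/4) = (0, 1, 4, -12)
  row 0: subtract 1/4×row1 = (1, 0, -1, 3)
  row 2: subtract -3×row1 = (0, 0, 15, -32)
step 3: normalize row 2 (÷15) = (0, 0, 1, -32/15)
  row 0: subtract -1×row2 = (1, 0, 0, 13/15)
  row 1: subtract 4×row2 = (0, 1, 0, -52/15)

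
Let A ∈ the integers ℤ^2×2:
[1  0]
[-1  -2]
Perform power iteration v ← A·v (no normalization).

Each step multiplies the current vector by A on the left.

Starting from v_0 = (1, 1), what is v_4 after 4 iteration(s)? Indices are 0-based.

v_4 = (1, 21)

v_0 = (1, 1).
v_1 = A·v_0 = (1, -3).
v_2 = A·v_1 = (1, 5).
v_3 = A·v_2 = (1, -11).
v_4 = A·v_3 = (1, 21).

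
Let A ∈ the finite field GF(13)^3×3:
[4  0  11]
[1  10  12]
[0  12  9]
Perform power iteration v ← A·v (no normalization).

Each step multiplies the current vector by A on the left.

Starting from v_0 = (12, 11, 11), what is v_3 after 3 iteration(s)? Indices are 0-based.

v_0 = (12, 11, 11).
v_1 = A·v_0 = (0, 7, 10).
v_2 = A·v_1 = (6, 8, 5).
v_3 = A·v_2 = (1, 3, 11).

v_3 = (1, 3, 11)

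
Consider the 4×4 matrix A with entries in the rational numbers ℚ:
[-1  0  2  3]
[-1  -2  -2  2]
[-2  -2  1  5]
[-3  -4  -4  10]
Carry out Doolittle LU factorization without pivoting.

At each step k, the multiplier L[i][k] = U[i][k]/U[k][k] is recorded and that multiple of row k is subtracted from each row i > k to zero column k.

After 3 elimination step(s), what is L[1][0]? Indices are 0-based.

L[1][0] = 1

[col 0] pivot -1
  R1 -= 1*R0 → (0, -2, -4, -1)  (L[1][0] := 1)
  R2 -= 2*R0 → (0, -2, -3, -1)  (L[2][0] := 2)
  R3 -= 3*R0 → (0, -4, -10, 1)  (L[3][0] := 3)
[col 1] pivot -2
  R2 -= 1*R1 → (0, 0, 1, 0)  (L[2][1] := 1)
  R3 -= 2*R1 → (0, 0, -2, 3)  (L[3][1] := 2)
[col 2] pivot 1
  R3 -= -2*R2 → (0, 0, 0, 3)  (L[3][2] := -2)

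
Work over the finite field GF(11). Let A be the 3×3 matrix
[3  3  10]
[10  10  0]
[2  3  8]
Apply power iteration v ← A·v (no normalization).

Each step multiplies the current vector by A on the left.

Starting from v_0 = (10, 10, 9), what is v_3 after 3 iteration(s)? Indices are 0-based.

v_0 = (10, 10, 9).
v_1 = A·v_0 = (7, 2, 1).
v_2 = A·v_1 = (4, 2, 6).
v_3 = A·v_2 = (1, 5, 7).

v_3 = (1, 5, 7)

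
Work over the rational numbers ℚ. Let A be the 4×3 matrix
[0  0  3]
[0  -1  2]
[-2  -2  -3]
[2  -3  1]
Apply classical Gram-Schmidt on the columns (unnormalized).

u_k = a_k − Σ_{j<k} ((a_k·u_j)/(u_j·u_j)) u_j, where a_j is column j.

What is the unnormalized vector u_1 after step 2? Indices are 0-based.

u_1 = (0, -1, -5/2, -5/2)

Step 1: u_0 = a_0 = (0, 0, -2, 2).
Step 2: u_1 = a_1 − (-1/4)·u_0 = (0, -1, -5/2, -5/2).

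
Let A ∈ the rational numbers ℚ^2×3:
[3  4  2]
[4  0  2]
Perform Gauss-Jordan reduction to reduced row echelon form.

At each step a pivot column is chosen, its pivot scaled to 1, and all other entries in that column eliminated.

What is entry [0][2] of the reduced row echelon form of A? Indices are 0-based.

M[0][2] = 1/2

[1] R0 /= 3  ⇒  (1, 4/3, 2/3)
     R1 -= 4·R0  ⇒  (0, -16/3, -2/3)
[2] R1 /= -16/3  ⇒  (0, 1, 1/8)
     R0 -= 4/3·R1  ⇒  (1, 0, 1/2)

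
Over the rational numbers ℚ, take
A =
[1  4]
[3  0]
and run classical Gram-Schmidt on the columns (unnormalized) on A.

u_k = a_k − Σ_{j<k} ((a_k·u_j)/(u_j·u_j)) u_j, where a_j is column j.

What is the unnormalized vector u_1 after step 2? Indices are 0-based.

Step 1: u_0 = a_0 = (1, 3).
Step 2: u_1 = a_1 − (2/5)·u_0 = (18/5, -6/5).

u_1 = (18/5, -6/5)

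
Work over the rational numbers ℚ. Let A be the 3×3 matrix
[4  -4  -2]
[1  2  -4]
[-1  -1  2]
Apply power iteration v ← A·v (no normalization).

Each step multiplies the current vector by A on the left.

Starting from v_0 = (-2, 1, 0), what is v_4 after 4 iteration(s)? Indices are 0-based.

v_0 = (-2, 1, 0).
v_1 = A·v_0 = (-12, 0, 1).
v_2 = A·v_1 = (-50, -16, 14).
v_3 = A·v_2 = (-164, -138, 94).
v_4 = A·v_3 = (-292, -816, 490).

v_4 = (-292, -816, 490)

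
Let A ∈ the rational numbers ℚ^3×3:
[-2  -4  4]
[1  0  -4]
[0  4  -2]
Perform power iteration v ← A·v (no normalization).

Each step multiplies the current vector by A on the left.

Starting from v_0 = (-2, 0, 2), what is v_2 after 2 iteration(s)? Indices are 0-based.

v_0 = (-2, 0, 2).
v_1 = A·v_0 = (12, -10, -4).
v_2 = A·v_1 = (0, 28, -32).

v_2 = (0, 28, -32)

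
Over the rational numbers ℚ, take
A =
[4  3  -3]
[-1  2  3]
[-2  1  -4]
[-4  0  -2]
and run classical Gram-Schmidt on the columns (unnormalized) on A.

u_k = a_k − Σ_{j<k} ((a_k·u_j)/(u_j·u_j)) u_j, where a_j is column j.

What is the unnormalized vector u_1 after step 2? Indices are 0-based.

Step 1: u_0 = a_0 = (4, -1, -2, -4).
Step 2: u_1 = a_1 − (8/37)·u_0 = (79/37, 82/37, 53/37, 32/37).

u_1 = (79/37, 82/37, 53/37, 32/37)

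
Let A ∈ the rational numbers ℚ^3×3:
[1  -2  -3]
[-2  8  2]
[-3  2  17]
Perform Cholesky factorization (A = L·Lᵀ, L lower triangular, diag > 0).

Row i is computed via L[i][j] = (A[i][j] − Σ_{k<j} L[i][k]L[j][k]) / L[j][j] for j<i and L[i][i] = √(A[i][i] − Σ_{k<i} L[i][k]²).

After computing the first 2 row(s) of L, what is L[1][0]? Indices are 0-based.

L[1][0] = -2

Step 1: L[0][0] = √(1) = 1.
  L[1][0] = (-2) / L[0][0] = -2.
Step 2: L[1][1] = √(4) = 2.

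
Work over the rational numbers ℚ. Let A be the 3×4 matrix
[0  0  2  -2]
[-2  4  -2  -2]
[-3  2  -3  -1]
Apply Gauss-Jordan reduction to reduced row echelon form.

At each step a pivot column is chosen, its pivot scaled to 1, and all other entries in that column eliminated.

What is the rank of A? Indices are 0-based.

pivot(0,0): swap R0↔R1
pivot(0,0)=-2: scale R0 → (1, -2, 1, 1)
  clear (2,0): R2 −= (-3)R0 → (0, -4, 0, 2)
pivot(1,1): swap R1↔R2
pivot(1,1)=-4: scale R1 → (0, 1, 0, -1/2)
  clear (0,1): R0 −= (-2)R1 → (1, 0, 1, 0)
pivot(2,2)=2: scale R2 → (0, 0, 1, -1)
  clear (0,2): R0 −= (1)R2 → (1, 0, 0, 1)

rank = 3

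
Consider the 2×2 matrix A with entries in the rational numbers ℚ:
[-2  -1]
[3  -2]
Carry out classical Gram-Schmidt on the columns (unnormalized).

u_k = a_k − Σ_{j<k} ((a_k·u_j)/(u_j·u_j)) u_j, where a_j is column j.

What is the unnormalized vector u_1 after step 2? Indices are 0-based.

u_1 = (-21/13, -14/13)

Step 1: u_0 = a_0 = (-2, 3).
Step 2: u_1 = a_1 − (-4/13)·u_0 = (-21/13, -14/13).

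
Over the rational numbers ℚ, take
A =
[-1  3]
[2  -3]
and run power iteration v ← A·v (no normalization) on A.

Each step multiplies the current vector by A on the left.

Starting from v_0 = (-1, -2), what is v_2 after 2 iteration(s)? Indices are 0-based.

v_2 = (17, -22)

v_0 = (-1, -2).
v_1 = A·v_0 = (-5, 4).
v_2 = A·v_1 = (17, -22).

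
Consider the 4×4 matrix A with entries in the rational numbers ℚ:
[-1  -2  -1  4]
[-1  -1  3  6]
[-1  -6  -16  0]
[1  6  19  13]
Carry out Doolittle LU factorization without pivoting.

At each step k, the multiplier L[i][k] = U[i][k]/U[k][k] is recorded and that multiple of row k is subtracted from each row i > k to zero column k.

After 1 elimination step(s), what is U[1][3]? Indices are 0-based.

U[1][3] = 2

[col 0] pivot -1
  R1 -= 1*R0 → (0, 1, 4, 2)  (L[1][0] := 1)
  R2 -= 1*R0 → (0, -4, -15, -4)  (L[2][0] := 1)
  R3 -= -1*R0 → (0, 4, 18, 17)  (L[3][0] := -1)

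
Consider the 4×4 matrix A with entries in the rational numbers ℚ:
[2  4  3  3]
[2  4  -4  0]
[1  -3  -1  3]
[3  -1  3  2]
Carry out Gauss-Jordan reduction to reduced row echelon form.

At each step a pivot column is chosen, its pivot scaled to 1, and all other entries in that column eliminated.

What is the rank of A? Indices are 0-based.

pivot(0,0)=2: scale R0 → (1, 2, 3/2, 3/2)
  clear (1,0): R1 −= (2)R0 → (0, 0, -7, -3)
  clear (2,0): R2 −= (1)R0 → (0, -5, -5/2, 3/2)
  clear (3,0): R3 −= (3)R0 → (0, -7, -3/2, -5/2)
pivot(1,1): swap R1↔R2
pivot(1,1)=-5: scale R1 → (0, 1, 1/2, -3/10)
  clear (0,1): R0 −= (2)R1 → (1, 0, 1/2, 21/10)
  clear (3,1): R3 −= (-7)R1 → (0, 0, 2, -23/5)
pivot(2,2)=-7: scale R2 → (0, 0, 1, 3/7)
  clear (0,2): R0 −= (1/2)R2 → (1, 0, 0, 66/35)
  clear (1,2): R1 −= (1/2)R2 → (0, 1, 0, -18/35)
  clear (3,2): R3 −= (2)R2 → (0, 0, 0, -191/35)
pivot(3,3)=-191/35: scale R3 → (0, 0, 0, 1)
  clear (0,3): R0 −= (66/35)R3 → (1, 0, 0, 0)
  clear (1,3): R1 −= (-18/35)R3 → (0, 1, 0, 0)
  clear (2,3): R2 −= (3/7)R3 → (0, 0, 1, 0)

rank = 4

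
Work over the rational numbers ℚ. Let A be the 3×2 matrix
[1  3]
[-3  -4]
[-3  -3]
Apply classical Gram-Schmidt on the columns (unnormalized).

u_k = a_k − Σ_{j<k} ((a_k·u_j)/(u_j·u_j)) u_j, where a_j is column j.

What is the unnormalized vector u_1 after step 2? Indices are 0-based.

u_1 = (33/19, -4/19, 15/19)

Step 1: u_0 = a_0 = (1, -3, -3).
Step 2: u_1 = a_1 − (24/19)·u_0 = (33/19, -4/19, 15/19).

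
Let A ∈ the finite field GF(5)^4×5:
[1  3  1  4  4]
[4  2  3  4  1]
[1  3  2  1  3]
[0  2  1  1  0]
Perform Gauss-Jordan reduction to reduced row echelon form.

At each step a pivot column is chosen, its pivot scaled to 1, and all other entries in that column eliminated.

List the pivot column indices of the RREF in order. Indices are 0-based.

pivot columns: 0, 1, 2, 4

step 1: normalize row 0 (÷1) = (1, 3, 1, 4, 4)
  row 1: subtract 4×row0 = (0, 0, 4, 3, 0)
  row 2: subtract 1×row0 = (0, 0, 1, 2, 4)
step 2: exchange rows 1,3
step 2: normalize row 1 (÷2) = (0, 1, 3, 3, 0)
  row 0: subtract 3×row1 = (1, 0, 2, 0, 4)
step 3: normalize row 2 (÷1) = (0, 0, 1, 2, 4)
  row 0: subtract 2×row2 = (1, 0, 0, 1, 1)
  row 1: subtract 3×row2 = (0, 1, 0, 2, 3)
  row 3: subtract 4×row2 = (0, 0, 0, 0, 4)
skip col 3 (zero from row 3)
step 4: normalize row 3 (÷4) = (0, 0, 0, 0, 1)
  row 0: subtract 1×row3 = (1, 0, 0, 1, 0)
  row 1: subtract 3×row3 = (0, 1, 0, 2, 0)
  row 2: subtract 4×row3 = (0, 0, 1, 2, 0)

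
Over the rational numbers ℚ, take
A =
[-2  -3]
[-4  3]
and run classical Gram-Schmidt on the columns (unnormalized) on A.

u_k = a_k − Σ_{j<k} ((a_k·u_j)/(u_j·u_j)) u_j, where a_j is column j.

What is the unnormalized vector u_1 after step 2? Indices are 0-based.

Step 1: u_0 = a_0 = (-2, -4).
Step 2: u_1 = a_1 − (-3/10)·u_0 = (-18/5, 9/5).

u_1 = (-18/5, 9/5)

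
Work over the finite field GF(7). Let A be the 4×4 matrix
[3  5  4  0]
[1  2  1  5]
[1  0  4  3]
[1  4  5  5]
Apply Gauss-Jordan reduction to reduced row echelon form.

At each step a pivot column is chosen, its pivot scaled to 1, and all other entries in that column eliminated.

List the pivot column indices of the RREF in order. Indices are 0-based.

[1] R0 /= 3  ⇒  (1, 4, 6, 0)
     R1 -= 1·R0  ⇒  (0, 5, 2, 5)
     R2 -= 1·R0  ⇒  (0, 3, 5, 3)
     R3 -= 1·R0  ⇒  (0, 0, 6, 5)
[2] R1 /= 5  ⇒  (0, 1, 6, 1)
     R0 -= 4·R1  ⇒  (1, 0, 3, 3)
     R2 -= 3·R1  ⇒  (0, 0, 1, 0)
[3] R2 /= 1  ⇒  (0, 0, 1, 0)
     R0 -= 3·R2  ⇒  (1, 0, 0, 3)
     R1 -= 6·R2  ⇒  (0, 1, 0, 1)
     R3 -= 6·R2  ⇒  (0, 0, 0, 5)
[4] R3 /= 5  ⇒  (0, 0, 0, 1)
     R0 -= 3·R3  ⇒  (1, 0, 0, 0)
     R1 -= 1·R3  ⇒  (0, 1, 0, 0)

pivot columns: 0, 1, 2, 3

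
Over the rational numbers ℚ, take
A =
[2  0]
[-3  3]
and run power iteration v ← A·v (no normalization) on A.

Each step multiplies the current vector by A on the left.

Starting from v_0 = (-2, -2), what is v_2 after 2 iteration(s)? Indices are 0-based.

v_2 = (-8, 12)

v_0 = (-2, -2).
v_1 = A·v_0 = (-4, 0).
v_2 = A·v_1 = (-8, 12).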